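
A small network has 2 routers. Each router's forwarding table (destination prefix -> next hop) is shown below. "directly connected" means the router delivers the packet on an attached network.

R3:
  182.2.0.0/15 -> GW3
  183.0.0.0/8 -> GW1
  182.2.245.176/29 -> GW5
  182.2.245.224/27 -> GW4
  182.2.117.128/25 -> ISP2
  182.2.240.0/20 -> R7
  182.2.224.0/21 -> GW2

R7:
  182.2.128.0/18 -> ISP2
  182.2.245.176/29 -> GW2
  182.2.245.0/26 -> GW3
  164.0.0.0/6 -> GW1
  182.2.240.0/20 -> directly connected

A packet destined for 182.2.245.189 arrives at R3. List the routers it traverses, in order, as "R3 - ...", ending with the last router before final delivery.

At R3: longest match for 182.2.245.189 is 182.2.240.0/20 -> R7
At R7: longest match for 182.2.245.189 is 182.2.240.0/20 -> directly connected

R3 - R7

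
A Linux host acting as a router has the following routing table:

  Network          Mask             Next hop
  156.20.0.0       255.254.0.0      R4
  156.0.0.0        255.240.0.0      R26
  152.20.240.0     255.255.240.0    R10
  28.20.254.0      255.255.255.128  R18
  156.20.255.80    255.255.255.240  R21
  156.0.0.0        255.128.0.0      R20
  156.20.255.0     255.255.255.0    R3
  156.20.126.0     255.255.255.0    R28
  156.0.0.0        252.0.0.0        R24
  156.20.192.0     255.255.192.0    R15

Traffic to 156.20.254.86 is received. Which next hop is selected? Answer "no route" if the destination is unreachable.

R15

Routes whose prefix contains 156.20.254.86:
  156.0.0.0/6 (156.0.0.0 - 159.255.255.255) -> R24
  156.0.0.0/9 (156.0.0.0 - 156.127.255.255) -> R20
  156.20.0.0/15 (156.20.0.0 - 156.21.255.255) -> R4
  156.20.192.0/18 (156.20.192.0 - 156.20.255.255) -> R15
More-specific entries that do NOT match:
  156.20.255.80/28 (156.20.255.80 - 156.20.255.95) does not contain 156.20.254.86
  28.20.254.0/25 (28.20.254.0 - 28.20.254.127) does not contain 156.20.254.86
  156.20.255.0/24 (156.20.255.0 - 156.20.255.255) does not contain 156.20.254.86
  156.20.126.0/24 (156.20.126.0 - 156.20.126.255) does not contain 156.20.254.86
  152.20.240.0/20 (152.20.240.0 - 152.20.255.255) does not contain 156.20.254.86
Longest matching prefix is /18 -> next hop R15.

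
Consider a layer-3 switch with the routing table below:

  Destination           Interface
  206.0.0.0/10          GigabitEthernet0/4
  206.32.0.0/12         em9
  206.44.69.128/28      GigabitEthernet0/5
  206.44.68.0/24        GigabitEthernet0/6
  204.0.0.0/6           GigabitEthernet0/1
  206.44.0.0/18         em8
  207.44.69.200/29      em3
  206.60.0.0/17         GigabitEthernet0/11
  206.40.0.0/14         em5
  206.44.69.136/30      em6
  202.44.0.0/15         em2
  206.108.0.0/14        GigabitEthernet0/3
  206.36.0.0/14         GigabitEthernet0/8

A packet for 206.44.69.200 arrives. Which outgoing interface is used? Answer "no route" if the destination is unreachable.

Routes whose prefix contains 206.44.69.200:
  204.0.0.0/6 (204.0.0.0 - 207.255.255.255) -> GigabitEthernet0/1
  206.0.0.0/10 (206.0.0.0 - 206.63.255.255) -> GigabitEthernet0/4
  206.32.0.0/12 (206.32.0.0 - 206.47.255.255) -> em9
More-specific entries that do NOT match:
  206.44.69.136/30 (206.44.69.136 - 206.44.69.139) does not contain 206.44.69.200
  207.44.69.200/29 (207.44.69.200 - 207.44.69.207) does not contain 206.44.69.200
  206.44.69.128/28 (206.44.69.128 - 206.44.69.143) does not contain 206.44.69.200
  206.44.68.0/24 (206.44.68.0 - 206.44.68.255) does not contain 206.44.69.200
  206.44.0.0/18 (206.44.0.0 - 206.44.63.255) does not contain 206.44.69.200
  206.60.0.0/17 (206.60.0.0 - 206.60.127.255) does not contain 206.44.69.200
  202.44.0.0/15 (202.44.0.0 - 202.45.255.255) does not contain 206.44.69.200
  206.40.0.0/14 (206.40.0.0 - 206.43.255.255) does not contain 206.44.69.200
  206.108.0.0/14 (206.108.0.0 - 206.111.255.255) does not contain 206.44.69.200
  206.36.0.0/14 (206.36.0.0 - 206.39.255.255) does not contain 206.44.69.200
Longest matching prefix is /12 -> interface em9.

em9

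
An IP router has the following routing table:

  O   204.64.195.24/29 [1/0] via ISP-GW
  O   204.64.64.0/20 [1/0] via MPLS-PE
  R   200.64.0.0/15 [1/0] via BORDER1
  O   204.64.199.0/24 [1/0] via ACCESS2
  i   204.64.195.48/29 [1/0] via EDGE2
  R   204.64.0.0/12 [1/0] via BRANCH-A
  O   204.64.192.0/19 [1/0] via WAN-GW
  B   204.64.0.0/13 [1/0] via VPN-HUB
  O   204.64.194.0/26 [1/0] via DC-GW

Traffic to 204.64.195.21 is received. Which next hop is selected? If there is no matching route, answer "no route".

WAN-GW

Routes whose prefix contains 204.64.195.21:
  204.64.0.0/12 (204.64.0.0 - 204.79.255.255) -> BRANCH-A
  204.64.0.0/13 (204.64.0.0 - 204.71.255.255) -> VPN-HUB
  204.64.192.0/19 (204.64.192.0 - 204.64.223.255) -> WAN-GW
More-specific entries that do NOT match:
  204.64.195.24/29 (204.64.195.24 - 204.64.195.31) does not contain 204.64.195.21
  204.64.195.48/29 (204.64.195.48 - 204.64.195.55) does not contain 204.64.195.21
  204.64.194.0/26 (204.64.194.0 - 204.64.194.63) does not contain 204.64.195.21
  204.64.199.0/24 (204.64.199.0 - 204.64.199.255) does not contain 204.64.195.21
  204.64.64.0/20 (204.64.64.0 - 204.64.79.255) does not contain 204.64.195.21
Longest matching prefix is /19 -> next hop WAN-GW.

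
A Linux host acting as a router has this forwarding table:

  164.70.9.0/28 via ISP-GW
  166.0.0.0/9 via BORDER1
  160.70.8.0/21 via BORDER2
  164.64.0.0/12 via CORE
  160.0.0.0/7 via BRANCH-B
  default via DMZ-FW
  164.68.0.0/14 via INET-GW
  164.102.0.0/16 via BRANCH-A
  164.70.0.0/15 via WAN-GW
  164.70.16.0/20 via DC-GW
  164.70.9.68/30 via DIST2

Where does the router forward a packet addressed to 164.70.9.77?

Routes whose prefix contains 164.70.9.77:
  0.0.0.0/0 (default, matches everything) -> DMZ-FW
  164.64.0.0/12 (164.64.0.0 - 164.79.255.255) -> CORE
  164.68.0.0/14 (164.68.0.0 - 164.71.255.255) -> INET-GW
  164.70.0.0/15 (164.70.0.0 - 164.71.255.255) -> WAN-GW
More-specific entries that do NOT match:
  164.70.9.68/30 (164.70.9.68 - 164.70.9.71) does not contain 164.70.9.77
  164.70.9.0/28 (164.70.9.0 - 164.70.9.15) does not contain 164.70.9.77
  160.70.8.0/21 (160.70.8.0 - 160.70.15.255) does not contain 164.70.9.77
  164.70.16.0/20 (164.70.16.0 - 164.70.31.255) does not contain 164.70.9.77
  164.102.0.0/16 (164.102.0.0 - 164.102.255.255) does not contain 164.70.9.77
Longest matching prefix is /15 -> next hop WAN-GW.

WAN-GW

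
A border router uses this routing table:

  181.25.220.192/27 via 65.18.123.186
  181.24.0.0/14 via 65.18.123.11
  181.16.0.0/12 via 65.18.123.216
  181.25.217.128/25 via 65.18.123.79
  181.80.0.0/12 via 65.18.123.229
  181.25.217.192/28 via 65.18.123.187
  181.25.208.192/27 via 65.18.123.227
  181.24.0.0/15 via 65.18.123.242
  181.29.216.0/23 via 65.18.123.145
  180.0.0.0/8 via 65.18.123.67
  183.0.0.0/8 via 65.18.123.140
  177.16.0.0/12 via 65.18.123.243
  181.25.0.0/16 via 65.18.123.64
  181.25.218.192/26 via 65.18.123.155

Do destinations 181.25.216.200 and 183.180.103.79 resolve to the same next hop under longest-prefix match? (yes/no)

no

181.25.216.200: longest match 181.25.0.0/16 -> 65.18.123.64
183.180.103.79: longest match 183.0.0.0/8 -> 65.18.123.140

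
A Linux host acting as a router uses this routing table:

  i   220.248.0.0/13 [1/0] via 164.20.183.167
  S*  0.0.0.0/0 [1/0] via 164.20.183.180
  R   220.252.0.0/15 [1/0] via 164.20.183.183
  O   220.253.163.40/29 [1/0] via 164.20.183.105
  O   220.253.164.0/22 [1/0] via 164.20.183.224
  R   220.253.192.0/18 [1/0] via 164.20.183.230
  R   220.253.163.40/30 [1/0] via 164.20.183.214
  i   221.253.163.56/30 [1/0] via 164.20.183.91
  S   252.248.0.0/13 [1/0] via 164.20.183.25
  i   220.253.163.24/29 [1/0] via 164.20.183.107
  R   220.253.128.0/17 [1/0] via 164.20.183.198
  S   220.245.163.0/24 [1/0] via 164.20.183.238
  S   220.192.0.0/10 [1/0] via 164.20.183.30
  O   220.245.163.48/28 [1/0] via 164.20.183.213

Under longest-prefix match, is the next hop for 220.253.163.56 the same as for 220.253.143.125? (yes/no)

220.253.163.56: longest match 220.253.128.0/17 -> 164.20.183.198
220.253.143.125: longest match 220.253.128.0/17 -> 164.20.183.198

yes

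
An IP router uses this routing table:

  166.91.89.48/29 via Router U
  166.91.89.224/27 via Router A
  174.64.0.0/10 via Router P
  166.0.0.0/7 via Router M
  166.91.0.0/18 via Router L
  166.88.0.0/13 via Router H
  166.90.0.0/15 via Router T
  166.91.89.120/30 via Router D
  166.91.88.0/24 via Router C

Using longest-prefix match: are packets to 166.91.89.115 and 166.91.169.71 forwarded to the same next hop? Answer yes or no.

166.91.89.115: longest match 166.90.0.0/15 -> Router T
166.91.169.71: longest match 166.90.0.0/15 -> Router T

yes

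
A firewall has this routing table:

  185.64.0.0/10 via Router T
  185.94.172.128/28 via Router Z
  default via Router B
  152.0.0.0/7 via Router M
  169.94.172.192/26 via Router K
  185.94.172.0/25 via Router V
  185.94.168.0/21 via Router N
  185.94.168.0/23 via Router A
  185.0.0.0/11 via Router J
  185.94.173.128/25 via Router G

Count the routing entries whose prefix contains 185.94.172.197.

3

Prefixes containing 185.94.172.197:
  0.0.0.0/0 (default, matches everything)
  185.64.0.0/10 (185.64.0.0 - 185.127.255.255)
  185.94.168.0/21 (185.94.168.0 - 185.94.175.255)
Total matching entries: 3.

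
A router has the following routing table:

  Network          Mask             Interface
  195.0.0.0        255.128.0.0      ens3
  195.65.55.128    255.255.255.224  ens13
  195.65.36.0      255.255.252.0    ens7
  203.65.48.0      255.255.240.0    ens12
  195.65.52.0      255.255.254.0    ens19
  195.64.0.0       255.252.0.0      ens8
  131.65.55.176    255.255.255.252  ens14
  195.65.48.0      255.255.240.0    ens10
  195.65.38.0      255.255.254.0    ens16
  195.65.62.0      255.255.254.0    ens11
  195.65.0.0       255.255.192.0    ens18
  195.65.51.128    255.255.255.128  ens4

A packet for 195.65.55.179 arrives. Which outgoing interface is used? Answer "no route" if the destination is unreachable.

ens10

Routes whose prefix contains 195.65.55.179:
  195.0.0.0/9 (195.0.0.0 - 195.127.255.255) -> ens3
  195.64.0.0/14 (195.64.0.0 - 195.67.255.255) -> ens8
  195.65.0.0/18 (195.65.0.0 - 195.65.63.255) -> ens18
  195.65.48.0/20 (195.65.48.0 - 195.65.63.255) -> ens10
More-specific entries that do NOT match:
  131.65.55.176/30 (131.65.55.176 - 131.65.55.179) does not contain 195.65.55.179
  195.65.55.128/27 (195.65.55.128 - 195.65.55.159) does not contain 195.65.55.179
  195.65.51.128/25 (195.65.51.128 - 195.65.51.255) does not contain 195.65.55.179
  195.65.52.0/23 (195.65.52.0 - 195.65.53.255) does not contain 195.65.55.179
  195.65.38.0/23 (195.65.38.0 - 195.65.39.255) does not contain 195.65.55.179
  195.65.62.0/23 (195.65.62.0 - 195.65.63.255) does not contain 195.65.55.179
  195.65.36.0/22 (195.65.36.0 - 195.65.39.255) does not contain 195.65.55.179
Longest matching prefix is /20 -> interface ens10.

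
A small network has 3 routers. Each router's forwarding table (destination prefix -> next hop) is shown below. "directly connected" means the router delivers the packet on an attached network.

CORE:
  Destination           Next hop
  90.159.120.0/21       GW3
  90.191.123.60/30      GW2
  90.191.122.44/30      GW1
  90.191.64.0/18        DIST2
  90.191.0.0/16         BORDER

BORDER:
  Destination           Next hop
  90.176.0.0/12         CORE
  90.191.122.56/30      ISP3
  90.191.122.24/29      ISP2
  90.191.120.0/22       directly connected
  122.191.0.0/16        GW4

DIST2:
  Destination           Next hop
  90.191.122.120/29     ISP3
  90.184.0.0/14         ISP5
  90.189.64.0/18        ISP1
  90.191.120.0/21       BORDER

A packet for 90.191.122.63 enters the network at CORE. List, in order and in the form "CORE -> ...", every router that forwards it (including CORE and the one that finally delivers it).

At CORE: longest match for 90.191.122.63 is 90.191.64.0/18 -> DIST2
At DIST2: longest match for 90.191.122.63 is 90.191.120.0/21 -> BORDER
At BORDER: longest match for 90.191.122.63 is 90.191.120.0/22 -> directly connected

CORE -> DIST2 -> BORDER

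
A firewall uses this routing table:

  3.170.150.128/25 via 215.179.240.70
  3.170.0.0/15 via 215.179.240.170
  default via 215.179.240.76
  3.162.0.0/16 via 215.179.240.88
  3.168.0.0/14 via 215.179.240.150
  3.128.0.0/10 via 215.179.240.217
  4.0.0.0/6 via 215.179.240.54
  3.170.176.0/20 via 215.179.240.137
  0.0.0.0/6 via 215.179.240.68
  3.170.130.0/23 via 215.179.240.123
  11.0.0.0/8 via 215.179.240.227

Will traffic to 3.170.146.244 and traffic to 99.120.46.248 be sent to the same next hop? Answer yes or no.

3.170.146.244: longest match 3.170.0.0/15 -> 215.179.240.170
99.120.46.248: longest match 0.0.0.0/0 -> 215.179.240.76

no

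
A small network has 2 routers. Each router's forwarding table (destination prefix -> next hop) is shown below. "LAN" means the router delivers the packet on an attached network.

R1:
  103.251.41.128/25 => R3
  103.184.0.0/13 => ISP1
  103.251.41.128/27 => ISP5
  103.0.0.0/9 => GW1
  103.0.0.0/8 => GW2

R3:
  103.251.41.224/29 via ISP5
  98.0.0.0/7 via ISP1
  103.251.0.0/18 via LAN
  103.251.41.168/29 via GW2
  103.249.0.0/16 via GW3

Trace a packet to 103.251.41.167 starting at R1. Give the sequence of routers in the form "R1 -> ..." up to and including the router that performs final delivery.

At R1: longest match for 103.251.41.167 is 103.251.41.128/25 -> R3
At R3: longest match for 103.251.41.167 is 103.251.0.0/18 -> LAN

R1 -> R3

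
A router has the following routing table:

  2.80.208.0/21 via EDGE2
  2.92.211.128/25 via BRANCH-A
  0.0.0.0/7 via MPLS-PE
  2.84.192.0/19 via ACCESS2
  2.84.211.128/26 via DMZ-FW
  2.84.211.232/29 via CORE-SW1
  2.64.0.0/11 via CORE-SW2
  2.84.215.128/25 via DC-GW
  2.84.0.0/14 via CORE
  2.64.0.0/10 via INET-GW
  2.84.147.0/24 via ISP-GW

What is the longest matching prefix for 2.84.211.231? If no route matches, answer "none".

2.84.192.0/19

Entries matching 2.84.211.231:
  2.64.0.0/10 (2.64.0.0 - 2.127.255.255)
  2.64.0.0/11 (2.64.0.0 - 2.95.255.255)
  2.84.0.0/14 (2.84.0.0 - 2.87.255.255)
  2.84.192.0/19 (2.84.192.0 - 2.84.223.255)
Most specific is 2.84.192.0/19.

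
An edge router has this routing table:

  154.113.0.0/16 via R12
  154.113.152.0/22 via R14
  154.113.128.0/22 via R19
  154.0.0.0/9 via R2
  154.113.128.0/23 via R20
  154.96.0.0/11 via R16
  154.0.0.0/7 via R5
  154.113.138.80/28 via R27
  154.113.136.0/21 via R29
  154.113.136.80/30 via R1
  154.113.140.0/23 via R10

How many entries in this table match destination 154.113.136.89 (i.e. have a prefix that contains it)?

Prefixes containing 154.113.136.89:
  154.0.0.0/7 (154.0.0.0 - 155.255.255.255)
  154.0.0.0/9 (154.0.0.0 - 154.127.255.255)
  154.96.0.0/11 (154.96.0.0 - 154.127.255.255)
  154.113.0.0/16 (154.113.0.0 - 154.113.255.255)
  154.113.136.0/21 (154.113.136.0 - 154.113.143.255)
Total matching entries: 5.

5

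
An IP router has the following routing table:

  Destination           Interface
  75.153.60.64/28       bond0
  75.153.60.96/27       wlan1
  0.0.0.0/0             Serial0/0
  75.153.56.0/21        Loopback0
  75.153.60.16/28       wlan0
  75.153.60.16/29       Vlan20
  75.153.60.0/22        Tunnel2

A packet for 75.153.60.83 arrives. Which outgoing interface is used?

Tunnel2

Routes whose prefix contains 75.153.60.83:
  0.0.0.0/0 (default, matches everything) -> Serial0/0
  75.153.56.0/21 (75.153.56.0 - 75.153.63.255) -> Loopback0
  75.153.60.0/22 (75.153.60.0 - 75.153.63.255) -> Tunnel2
More-specific entries that do NOT match:
  75.153.60.16/29 (75.153.60.16 - 75.153.60.23) does not contain 75.153.60.83
  75.153.60.64/28 (75.153.60.64 - 75.153.60.79) does not contain 75.153.60.83
  75.153.60.16/28 (75.153.60.16 - 75.153.60.31) does not contain 75.153.60.83
  75.153.60.96/27 (75.153.60.96 - 75.153.60.127) does not contain 75.153.60.83
Longest matching prefix is /22 -> interface Tunnel2.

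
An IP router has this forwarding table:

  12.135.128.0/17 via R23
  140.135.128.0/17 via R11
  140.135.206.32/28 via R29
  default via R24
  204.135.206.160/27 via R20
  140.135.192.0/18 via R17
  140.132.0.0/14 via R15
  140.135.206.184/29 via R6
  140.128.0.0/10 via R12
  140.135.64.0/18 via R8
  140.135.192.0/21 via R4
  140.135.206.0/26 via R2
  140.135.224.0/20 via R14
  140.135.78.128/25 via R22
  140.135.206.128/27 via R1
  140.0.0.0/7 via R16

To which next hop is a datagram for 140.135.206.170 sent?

Routes whose prefix contains 140.135.206.170:
  0.0.0.0/0 (default, matches everything) -> R24
  140.0.0.0/7 (140.0.0.0 - 141.255.255.255) -> R16
  140.128.0.0/10 (140.128.0.0 - 140.191.255.255) -> R12
  140.132.0.0/14 (140.132.0.0 - 140.135.255.255) -> R15
  140.135.128.0/17 (140.135.128.0 - 140.135.255.255) -> R11
  140.135.192.0/18 (140.135.192.0 - 140.135.255.255) -> R17
More-specific entries that do NOT match:
  140.135.206.184/29 (140.135.206.184 - 140.135.206.191) does not contain 140.135.206.170
  140.135.206.32/28 (140.135.206.32 - 140.135.206.47) does not contain 140.135.206.170
  204.135.206.160/27 (204.135.206.160 - 204.135.206.191) does not contain 140.135.206.170
  140.135.206.128/27 (140.135.206.128 - 140.135.206.159) does not contain 140.135.206.170
  140.135.206.0/26 (140.135.206.0 - 140.135.206.63) does not contain 140.135.206.170
  140.135.78.128/25 (140.135.78.128 - 140.135.78.255) does not contain 140.135.206.170
  140.135.192.0/21 (140.135.192.0 - 140.135.199.255) does not contain 140.135.206.170
  140.135.224.0/20 (140.135.224.0 - 140.135.239.255) does not contain 140.135.206.170
Longest matching prefix is /18 -> next hop R17.

R17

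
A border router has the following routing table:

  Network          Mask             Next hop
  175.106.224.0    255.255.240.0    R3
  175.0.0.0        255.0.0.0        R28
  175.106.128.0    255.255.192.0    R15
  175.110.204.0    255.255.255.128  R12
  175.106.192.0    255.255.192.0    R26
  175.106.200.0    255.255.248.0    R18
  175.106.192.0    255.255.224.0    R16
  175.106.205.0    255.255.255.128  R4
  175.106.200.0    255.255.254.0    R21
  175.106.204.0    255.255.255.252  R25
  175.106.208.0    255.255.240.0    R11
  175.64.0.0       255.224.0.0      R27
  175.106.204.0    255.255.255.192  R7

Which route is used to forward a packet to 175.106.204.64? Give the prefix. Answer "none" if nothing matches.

175.106.200.0/21

Entries matching 175.106.204.64:
  175.0.0.0/8 (175.0.0.0 - 175.255.255.255)
  175.106.192.0/18 (175.106.192.0 - 175.106.255.255)
  175.106.192.0/19 (175.106.192.0 - 175.106.223.255)
  175.106.200.0/21 (175.106.200.0 - 175.106.207.255)
Most specific is 175.106.200.0/21.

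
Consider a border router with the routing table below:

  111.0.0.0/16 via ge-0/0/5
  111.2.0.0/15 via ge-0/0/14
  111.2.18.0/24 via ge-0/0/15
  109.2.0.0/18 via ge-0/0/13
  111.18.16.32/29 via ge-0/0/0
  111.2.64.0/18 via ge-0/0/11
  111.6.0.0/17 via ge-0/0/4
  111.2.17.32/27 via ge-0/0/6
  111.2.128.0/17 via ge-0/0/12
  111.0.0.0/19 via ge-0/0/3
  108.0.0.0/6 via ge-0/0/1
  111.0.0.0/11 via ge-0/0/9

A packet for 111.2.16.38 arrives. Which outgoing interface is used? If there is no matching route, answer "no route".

ge-0/0/14

Routes whose prefix contains 111.2.16.38:
  108.0.0.0/6 (108.0.0.0 - 111.255.255.255) -> ge-0/0/1
  111.0.0.0/11 (111.0.0.0 - 111.31.255.255) -> ge-0/0/9
  111.2.0.0/15 (111.2.0.0 - 111.3.255.255) -> ge-0/0/14
More-specific entries that do NOT match:
  111.18.16.32/29 (111.18.16.32 - 111.18.16.39) does not contain 111.2.16.38
  111.2.17.32/27 (111.2.17.32 - 111.2.17.63) does not contain 111.2.16.38
  111.2.18.0/24 (111.2.18.0 - 111.2.18.255) does not contain 111.2.16.38
  111.0.0.0/19 (111.0.0.0 - 111.0.31.255) does not contain 111.2.16.38
  109.2.0.0/18 (109.2.0.0 - 109.2.63.255) does not contain 111.2.16.38
  111.2.64.0/18 (111.2.64.0 - 111.2.127.255) does not contain 111.2.16.38
  111.6.0.0/17 (111.6.0.0 - 111.6.127.255) does not contain 111.2.16.38
  111.2.128.0/17 (111.2.128.0 - 111.2.255.255) does not contain 111.2.16.38
  111.0.0.0/16 (111.0.0.0 - 111.0.255.255) does not contain 111.2.16.38
Longest matching prefix is /15 -> interface ge-0/0/14.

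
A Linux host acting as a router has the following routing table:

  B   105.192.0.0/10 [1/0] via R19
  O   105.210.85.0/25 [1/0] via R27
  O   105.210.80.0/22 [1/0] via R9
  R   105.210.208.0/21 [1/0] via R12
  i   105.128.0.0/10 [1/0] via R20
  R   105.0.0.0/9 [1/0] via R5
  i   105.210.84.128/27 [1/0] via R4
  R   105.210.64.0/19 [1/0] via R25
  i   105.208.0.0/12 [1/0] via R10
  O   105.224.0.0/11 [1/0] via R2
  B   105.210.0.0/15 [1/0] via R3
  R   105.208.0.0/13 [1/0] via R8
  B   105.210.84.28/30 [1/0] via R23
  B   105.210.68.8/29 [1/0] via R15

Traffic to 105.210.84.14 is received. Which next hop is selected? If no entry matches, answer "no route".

Routes whose prefix contains 105.210.84.14:
  105.192.0.0/10 (105.192.0.0 - 105.255.255.255) -> R19
  105.208.0.0/12 (105.208.0.0 - 105.223.255.255) -> R10
  105.208.0.0/13 (105.208.0.0 - 105.215.255.255) -> R8
  105.210.0.0/15 (105.210.0.0 - 105.211.255.255) -> R3
  105.210.64.0/19 (105.210.64.0 - 105.210.95.255) -> R25
More-specific entries that do NOT match:
  105.210.84.28/30 (105.210.84.28 - 105.210.84.31) does not contain 105.210.84.14
  105.210.68.8/29 (105.210.68.8 - 105.210.68.15) does not contain 105.210.84.14
  105.210.84.128/27 (105.210.84.128 - 105.210.84.159) does not contain 105.210.84.14
  105.210.85.0/25 (105.210.85.0 - 105.210.85.127) does not contain 105.210.84.14
  105.210.80.0/22 (105.210.80.0 - 105.210.83.255) does not contain 105.210.84.14
  105.210.208.0/21 (105.210.208.0 - 105.210.215.255) does not contain 105.210.84.14
Longest matching prefix is /19 -> next hop R25.

R25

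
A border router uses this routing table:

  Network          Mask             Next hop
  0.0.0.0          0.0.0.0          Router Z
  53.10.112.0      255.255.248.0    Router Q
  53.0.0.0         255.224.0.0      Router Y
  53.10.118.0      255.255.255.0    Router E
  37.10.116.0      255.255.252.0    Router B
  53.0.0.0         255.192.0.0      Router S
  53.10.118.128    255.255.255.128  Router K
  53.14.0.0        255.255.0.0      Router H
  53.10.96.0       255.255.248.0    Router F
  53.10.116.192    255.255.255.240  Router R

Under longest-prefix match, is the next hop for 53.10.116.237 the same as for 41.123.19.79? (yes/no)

53.10.116.237: longest match 53.10.112.0/21 -> Router Q
41.123.19.79: longest match 0.0.0.0/0 -> Router Z

no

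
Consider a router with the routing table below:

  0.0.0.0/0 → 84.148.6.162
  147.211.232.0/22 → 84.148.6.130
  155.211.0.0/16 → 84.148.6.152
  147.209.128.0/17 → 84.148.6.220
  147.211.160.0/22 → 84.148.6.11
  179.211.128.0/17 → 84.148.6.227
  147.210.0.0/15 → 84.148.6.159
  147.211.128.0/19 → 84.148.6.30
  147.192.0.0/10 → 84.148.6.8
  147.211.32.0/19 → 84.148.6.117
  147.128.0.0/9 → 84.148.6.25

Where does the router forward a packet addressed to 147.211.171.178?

Routes whose prefix contains 147.211.171.178:
  0.0.0.0/0 (default, matches everything) -> 84.148.6.162
  147.128.0.0/9 (147.128.0.0 - 147.255.255.255) -> 84.148.6.25
  147.192.0.0/10 (147.192.0.0 - 147.255.255.255) -> 84.148.6.8
  147.210.0.0/15 (147.210.0.0 - 147.211.255.255) -> 84.148.6.159
More-specific entries that do NOT match:
  147.211.232.0/22 (147.211.232.0 - 147.211.235.255) does not contain 147.211.171.178
  147.211.160.0/22 (147.211.160.0 - 147.211.163.255) does not contain 147.211.171.178
  147.211.128.0/19 (147.211.128.0 - 147.211.159.255) does not contain 147.211.171.178
  147.211.32.0/19 (147.211.32.0 - 147.211.63.255) does not contain 147.211.171.178
  147.209.128.0/17 (147.209.128.0 - 147.209.255.255) does not contain 147.211.171.178
  179.211.128.0/17 (179.211.128.0 - 179.211.255.255) does not contain 147.211.171.178
  155.211.0.0/16 (155.211.0.0 - 155.211.255.255) does not contain 147.211.171.178
Longest matching prefix is /15 -> next hop 84.148.6.159.

84.148.6.159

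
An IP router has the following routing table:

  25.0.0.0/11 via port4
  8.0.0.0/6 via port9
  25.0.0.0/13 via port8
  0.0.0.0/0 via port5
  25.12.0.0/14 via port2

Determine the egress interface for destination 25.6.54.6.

port8

Routes whose prefix contains 25.6.54.6:
  0.0.0.0/0 (default, matches everything) -> port5
  25.0.0.0/11 (25.0.0.0 - 25.31.255.255) -> port4
  25.0.0.0/13 (25.0.0.0 - 25.7.255.255) -> port8
More-specific entries that do NOT match:
  25.12.0.0/14 (25.12.0.0 - 25.15.255.255) does not contain 25.6.54.6
Longest matching prefix is /13 -> interface port8.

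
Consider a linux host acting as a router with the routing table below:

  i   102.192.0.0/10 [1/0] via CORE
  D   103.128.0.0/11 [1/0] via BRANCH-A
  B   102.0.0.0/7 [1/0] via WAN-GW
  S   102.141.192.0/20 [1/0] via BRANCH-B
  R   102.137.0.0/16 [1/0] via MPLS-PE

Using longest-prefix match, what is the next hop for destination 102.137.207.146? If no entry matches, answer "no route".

Routes whose prefix contains 102.137.207.146:
  102.0.0.0/7 (102.0.0.0 - 103.255.255.255) -> WAN-GW
  102.137.0.0/16 (102.137.0.0 - 102.137.255.255) -> MPLS-PE
More-specific entries that do NOT match:
  102.141.192.0/20 (102.141.192.0 - 102.141.207.255) does not contain 102.137.207.146
Longest matching prefix is /16 -> next hop MPLS-PE.

MPLS-PE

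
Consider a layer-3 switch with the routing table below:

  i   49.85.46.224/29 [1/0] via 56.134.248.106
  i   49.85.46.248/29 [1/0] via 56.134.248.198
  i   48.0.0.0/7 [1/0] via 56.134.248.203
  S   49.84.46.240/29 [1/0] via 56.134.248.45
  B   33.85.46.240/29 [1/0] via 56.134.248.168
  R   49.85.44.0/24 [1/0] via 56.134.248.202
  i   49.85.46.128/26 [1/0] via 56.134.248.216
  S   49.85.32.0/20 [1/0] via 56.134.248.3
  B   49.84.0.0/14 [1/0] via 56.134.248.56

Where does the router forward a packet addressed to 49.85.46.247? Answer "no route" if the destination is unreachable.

Routes whose prefix contains 49.85.46.247:
  48.0.0.0/7 (48.0.0.0 - 49.255.255.255) -> 56.134.248.203
  49.84.0.0/14 (49.84.0.0 - 49.87.255.255) -> 56.134.248.56
  49.85.32.0/20 (49.85.32.0 - 49.85.47.255) -> 56.134.248.3
More-specific entries that do NOT match:
  49.85.46.224/29 (49.85.46.224 - 49.85.46.231) does not contain 49.85.46.247
  49.85.46.248/29 (49.85.46.248 - 49.85.46.255) does not contain 49.85.46.247
  49.84.46.240/29 (49.84.46.240 - 49.84.46.247) does not contain 49.85.46.247
  33.85.46.240/29 (33.85.46.240 - 33.85.46.247) does not contain 49.85.46.247
  49.85.46.128/26 (49.85.46.128 - 49.85.46.191) does not contain 49.85.46.247
  49.85.44.0/24 (49.85.44.0 - 49.85.44.255) does not contain 49.85.46.247
Longest matching prefix is /20 -> next hop 56.134.248.3.

56.134.248.3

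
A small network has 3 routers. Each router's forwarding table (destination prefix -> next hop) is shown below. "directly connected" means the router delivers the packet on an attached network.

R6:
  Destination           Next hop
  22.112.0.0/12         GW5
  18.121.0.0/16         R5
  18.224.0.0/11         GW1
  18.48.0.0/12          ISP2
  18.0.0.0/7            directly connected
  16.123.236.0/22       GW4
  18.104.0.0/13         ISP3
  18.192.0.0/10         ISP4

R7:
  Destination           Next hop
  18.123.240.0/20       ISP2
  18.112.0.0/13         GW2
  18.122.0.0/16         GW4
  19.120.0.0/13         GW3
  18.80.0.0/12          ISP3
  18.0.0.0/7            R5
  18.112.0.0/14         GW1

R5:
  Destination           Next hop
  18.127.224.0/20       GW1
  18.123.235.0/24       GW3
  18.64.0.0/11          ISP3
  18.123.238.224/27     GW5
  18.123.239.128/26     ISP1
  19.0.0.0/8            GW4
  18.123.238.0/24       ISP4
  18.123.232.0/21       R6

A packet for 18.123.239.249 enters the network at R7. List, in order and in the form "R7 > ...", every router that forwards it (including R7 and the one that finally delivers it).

At R7: longest match for 18.123.239.249 is 18.0.0.0/7 -> R5
At R5: longest match for 18.123.239.249 is 18.123.232.0/21 -> R6
At R6: longest match for 18.123.239.249 is 18.0.0.0/7 -> directly connected

R7 > R5 > R6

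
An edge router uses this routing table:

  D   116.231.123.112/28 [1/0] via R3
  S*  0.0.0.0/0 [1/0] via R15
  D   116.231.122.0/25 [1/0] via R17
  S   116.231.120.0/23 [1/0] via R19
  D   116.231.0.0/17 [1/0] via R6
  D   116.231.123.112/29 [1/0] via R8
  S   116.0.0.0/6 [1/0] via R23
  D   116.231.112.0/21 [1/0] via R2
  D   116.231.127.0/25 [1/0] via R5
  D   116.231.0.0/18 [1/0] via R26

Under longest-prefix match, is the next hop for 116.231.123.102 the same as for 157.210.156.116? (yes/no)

no

116.231.123.102: longest match 116.231.0.0/17 -> R6
157.210.156.116: longest match 0.0.0.0/0 -> R15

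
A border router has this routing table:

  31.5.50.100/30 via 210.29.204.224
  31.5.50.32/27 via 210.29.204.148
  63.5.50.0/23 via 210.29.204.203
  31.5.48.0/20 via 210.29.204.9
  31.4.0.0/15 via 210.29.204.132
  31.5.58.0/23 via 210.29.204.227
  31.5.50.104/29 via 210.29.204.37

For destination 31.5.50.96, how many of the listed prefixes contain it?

2

Prefixes containing 31.5.50.96:
  31.4.0.0/15 (31.4.0.0 - 31.5.255.255)
  31.5.48.0/20 (31.5.48.0 - 31.5.63.255)
Total matching entries: 2.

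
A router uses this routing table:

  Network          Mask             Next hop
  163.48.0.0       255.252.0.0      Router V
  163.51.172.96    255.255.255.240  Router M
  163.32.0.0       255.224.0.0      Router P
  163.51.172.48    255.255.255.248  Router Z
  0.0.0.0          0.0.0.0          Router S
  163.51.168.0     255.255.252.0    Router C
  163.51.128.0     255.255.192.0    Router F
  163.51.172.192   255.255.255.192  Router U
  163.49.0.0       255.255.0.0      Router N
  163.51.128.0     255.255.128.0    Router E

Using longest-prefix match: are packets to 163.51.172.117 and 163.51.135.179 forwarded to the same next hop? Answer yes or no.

163.51.172.117: longest match 163.51.128.0/18 -> Router F
163.51.135.179: longest match 163.51.128.0/18 -> Router F

yes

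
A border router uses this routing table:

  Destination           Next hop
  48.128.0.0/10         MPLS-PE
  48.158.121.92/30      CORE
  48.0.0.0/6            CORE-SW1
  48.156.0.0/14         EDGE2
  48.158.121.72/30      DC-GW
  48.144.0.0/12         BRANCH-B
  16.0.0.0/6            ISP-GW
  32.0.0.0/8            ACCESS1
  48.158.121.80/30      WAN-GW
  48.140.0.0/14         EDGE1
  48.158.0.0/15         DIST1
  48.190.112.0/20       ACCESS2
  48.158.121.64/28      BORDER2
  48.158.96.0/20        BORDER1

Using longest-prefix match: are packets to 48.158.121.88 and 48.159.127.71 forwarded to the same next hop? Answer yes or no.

48.158.121.88: longest match 48.158.0.0/15 -> DIST1
48.159.127.71: longest match 48.158.0.0/15 -> DIST1

yes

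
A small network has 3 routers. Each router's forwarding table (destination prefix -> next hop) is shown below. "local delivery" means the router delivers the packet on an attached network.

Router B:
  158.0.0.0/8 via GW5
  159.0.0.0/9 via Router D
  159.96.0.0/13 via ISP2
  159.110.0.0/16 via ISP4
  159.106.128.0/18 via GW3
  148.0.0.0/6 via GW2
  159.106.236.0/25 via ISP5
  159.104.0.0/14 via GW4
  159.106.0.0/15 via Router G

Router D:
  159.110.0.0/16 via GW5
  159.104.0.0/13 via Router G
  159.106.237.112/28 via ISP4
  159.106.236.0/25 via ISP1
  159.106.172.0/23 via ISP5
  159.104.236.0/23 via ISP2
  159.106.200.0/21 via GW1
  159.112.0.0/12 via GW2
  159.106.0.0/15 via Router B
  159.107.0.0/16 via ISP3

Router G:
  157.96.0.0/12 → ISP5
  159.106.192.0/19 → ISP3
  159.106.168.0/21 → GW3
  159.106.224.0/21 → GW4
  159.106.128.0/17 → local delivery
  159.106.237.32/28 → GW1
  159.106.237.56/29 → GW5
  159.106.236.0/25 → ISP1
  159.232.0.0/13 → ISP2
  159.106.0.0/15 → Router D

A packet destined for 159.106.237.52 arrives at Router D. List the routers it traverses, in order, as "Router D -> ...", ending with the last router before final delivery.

Router D -> Router B -> Router G

At Router D: longest match for 159.106.237.52 is 159.106.0.0/15 -> Router B
At Router B: longest match for 159.106.237.52 is 159.106.0.0/15 -> Router G
At Router G: longest match for 159.106.237.52 is 159.106.128.0/17 -> local delivery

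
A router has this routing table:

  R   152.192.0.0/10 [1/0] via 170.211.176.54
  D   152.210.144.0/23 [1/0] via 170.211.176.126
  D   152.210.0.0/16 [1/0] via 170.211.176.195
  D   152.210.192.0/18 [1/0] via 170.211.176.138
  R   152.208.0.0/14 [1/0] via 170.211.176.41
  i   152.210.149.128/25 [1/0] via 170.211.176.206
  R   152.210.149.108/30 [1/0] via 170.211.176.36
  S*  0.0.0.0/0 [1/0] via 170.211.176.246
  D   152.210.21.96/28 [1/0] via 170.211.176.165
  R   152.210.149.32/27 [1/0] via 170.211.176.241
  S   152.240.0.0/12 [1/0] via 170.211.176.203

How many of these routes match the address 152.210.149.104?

4

Prefixes containing 152.210.149.104:
  0.0.0.0/0 (default, matches everything)
  152.192.0.0/10 (152.192.0.0 - 152.255.255.255)
  152.208.0.0/14 (152.208.0.0 - 152.211.255.255)
  152.210.0.0/16 (152.210.0.0 - 152.210.255.255)
Total matching entries: 4.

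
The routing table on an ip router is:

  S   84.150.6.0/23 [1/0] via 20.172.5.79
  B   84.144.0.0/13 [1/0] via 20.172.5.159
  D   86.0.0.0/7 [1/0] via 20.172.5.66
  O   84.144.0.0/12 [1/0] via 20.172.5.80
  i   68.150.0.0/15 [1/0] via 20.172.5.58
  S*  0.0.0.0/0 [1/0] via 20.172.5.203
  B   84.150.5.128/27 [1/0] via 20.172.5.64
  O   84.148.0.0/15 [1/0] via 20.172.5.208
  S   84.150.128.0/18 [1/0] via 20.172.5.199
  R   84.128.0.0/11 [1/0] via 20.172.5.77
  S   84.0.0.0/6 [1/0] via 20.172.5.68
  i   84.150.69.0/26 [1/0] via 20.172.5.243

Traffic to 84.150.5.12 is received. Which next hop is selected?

20.172.5.159

Routes whose prefix contains 84.150.5.12:
  0.0.0.0/0 (default, matches everything) -> 20.172.5.203
  84.0.0.0/6 (84.0.0.0 - 87.255.255.255) -> 20.172.5.68
  84.128.0.0/11 (84.128.0.0 - 84.159.255.255) -> 20.172.5.77
  84.144.0.0/12 (84.144.0.0 - 84.159.255.255) -> 20.172.5.80
  84.144.0.0/13 (84.144.0.0 - 84.151.255.255) -> 20.172.5.159
More-specific entries that do NOT match:
  84.150.5.128/27 (84.150.5.128 - 84.150.5.159) does not contain 84.150.5.12
  84.150.69.0/26 (84.150.69.0 - 84.150.69.63) does not contain 84.150.5.12
  84.150.6.0/23 (84.150.6.0 - 84.150.7.255) does not contain 84.150.5.12
  84.150.128.0/18 (84.150.128.0 - 84.150.191.255) does not contain 84.150.5.12
  68.150.0.0/15 (68.150.0.0 - 68.151.255.255) does not contain 84.150.5.12
  84.148.0.0/15 (84.148.0.0 - 84.149.255.255) does not contain 84.150.5.12
Longest matching prefix is /13 -> next hop 20.172.5.159.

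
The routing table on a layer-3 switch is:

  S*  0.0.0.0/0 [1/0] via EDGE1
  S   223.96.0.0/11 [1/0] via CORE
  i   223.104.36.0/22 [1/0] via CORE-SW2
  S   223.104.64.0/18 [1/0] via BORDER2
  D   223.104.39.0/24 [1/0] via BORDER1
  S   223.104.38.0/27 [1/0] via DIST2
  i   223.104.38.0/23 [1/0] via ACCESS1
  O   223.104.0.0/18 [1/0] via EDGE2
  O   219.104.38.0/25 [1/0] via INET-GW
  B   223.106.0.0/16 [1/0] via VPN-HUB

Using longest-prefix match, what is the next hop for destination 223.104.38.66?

Routes whose prefix contains 223.104.38.66:
  0.0.0.0/0 (default, matches everything) -> EDGE1
  223.96.0.0/11 (223.96.0.0 - 223.127.255.255) -> CORE
  223.104.0.0/18 (223.104.0.0 - 223.104.63.255) -> EDGE2
  223.104.36.0/22 (223.104.36.0 - 223.104.39.255) -> CORE-SW2
  223.104.38.0/23 (223.104.38.0 - 223.104.39.255) -> ACCESS1
More-specific entries that do NOT match:
  223.104.38.0/27 (223.104.38.0 - 223.104.38.31) does not contain 223.104.38.66
  219.104.38.0/25 (219.104.38.0 - 219.104.38.127) does not contain 223.104.38.66
  223.104.39.0/24 (223.104.39.0 - 223.104.39.255) does not contain 223.104.38.66
Longest matching prefix is /23 -> next hop ACCESS1.

ACCESS1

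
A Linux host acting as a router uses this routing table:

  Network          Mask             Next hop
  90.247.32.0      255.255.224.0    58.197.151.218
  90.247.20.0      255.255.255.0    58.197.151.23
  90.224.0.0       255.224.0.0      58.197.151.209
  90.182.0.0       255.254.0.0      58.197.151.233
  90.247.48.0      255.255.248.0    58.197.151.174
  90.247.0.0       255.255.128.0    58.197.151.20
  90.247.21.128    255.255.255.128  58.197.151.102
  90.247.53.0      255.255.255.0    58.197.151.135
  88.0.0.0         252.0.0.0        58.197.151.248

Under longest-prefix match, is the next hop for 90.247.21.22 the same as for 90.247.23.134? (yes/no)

yes

90.247.21.22: longest match 90.247.0.0/17 -> 58.197.151.20
90.247.23.134: longest match 90.247.0.0/17 -> 58.197.151.20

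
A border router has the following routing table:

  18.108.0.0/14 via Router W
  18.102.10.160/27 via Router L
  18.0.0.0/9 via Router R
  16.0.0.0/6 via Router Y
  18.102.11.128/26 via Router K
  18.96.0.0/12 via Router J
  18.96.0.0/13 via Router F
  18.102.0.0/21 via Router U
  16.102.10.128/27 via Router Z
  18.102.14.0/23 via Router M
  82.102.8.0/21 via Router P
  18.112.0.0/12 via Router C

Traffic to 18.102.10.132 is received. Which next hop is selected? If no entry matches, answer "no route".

Routes whose prefix contains 18.102.10.132:
  16.0.0.0/6 (16.0.0.0 - 19.255.255.255) -> Router Y
  18.0.0.0/9 (18.0.0.0 - 18.127.255.255) -> Router R
  18.96.0.0/12 (18.96.0.0 - 18.111.255.255) -> Router J
  18.96.0.0/13 (18.96.0.0 - 18.103.255.255) -> Router F
More-specific entries that do NOT match:
  18.102.10.160/27 (18.102.10.160 - 18.102.10.191) does not contain 18.102.10.132
  16.102.10.128/27 (16.102.10.128 - 16.102.10.159) does not contain 18.102.10.132
  18.102.11.128/26 (18.102.11.128 - 18.102.11.191) does not contain 18.102.10.132
  18.102.14.0/23 (18.102.14.0 - 18.102.15.255) does not contain 18.102.10.132
  18.102.0.0/21 (18.102.0.0 - 18.102.7.255) does not contain 18.102.10.132
  82.102.8.0/21 (82.102.8.0 - 82.102.15.255) does not contain 18.102.10.132
  18.108.0.0/14 (18.108.0.0 - 18.111.255.255) does not contain 18.102.10.132
Longest matching prefix is /13 -> next hop Router F.

Router F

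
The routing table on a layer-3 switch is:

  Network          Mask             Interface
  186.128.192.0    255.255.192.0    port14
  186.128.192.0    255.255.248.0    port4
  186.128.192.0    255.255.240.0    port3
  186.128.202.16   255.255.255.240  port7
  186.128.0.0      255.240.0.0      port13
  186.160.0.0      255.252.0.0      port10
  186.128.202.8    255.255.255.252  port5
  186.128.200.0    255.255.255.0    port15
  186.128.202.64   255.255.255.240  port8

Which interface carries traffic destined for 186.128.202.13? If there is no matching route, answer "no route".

Routes whose prefix contains 186.128.202.13:
  186.128.0.0/12 (186.128.0.0 - 186.143.255.255) -> port13
  186.128.192.0/18 (186.128.192.0 - 186.128.255.255) -> port14
  186.128.192.0/20 (186.128.192.0 - 186.128.207.255) -> port3
More-specific entries that do NOT match:
  186.128.202.8/30 (186.128.202.8 - 186.128.202.11) does not contain 186.128.202.13
  186.128.202.16/28 (186.128.202.16 - 186.128.202.31) does not contain 186.128.202.13
  186.128.202.64/28 (186.128.202.64 - 186.128.202.79) does not contain 186.128.202.13
  186.128.200.0/24 (186.128.200.0 - 186.128.200.255) does not contain 186.128.202.13
  186.128.192.0/21 (186.128.192.0 - 186.128.199.255) does not contain 186.128.202.13
Longest matching prefix is /20 -> interface port3.

port3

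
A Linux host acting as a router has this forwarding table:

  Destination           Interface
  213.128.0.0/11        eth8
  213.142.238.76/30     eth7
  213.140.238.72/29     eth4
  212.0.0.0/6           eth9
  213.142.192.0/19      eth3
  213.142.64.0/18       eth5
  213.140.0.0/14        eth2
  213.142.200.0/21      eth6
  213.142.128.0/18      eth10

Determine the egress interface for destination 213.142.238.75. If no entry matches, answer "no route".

eth2

Routes whose prefix contains 213.142.238.75:
  212.0.0.0/6 (212.0.0.0 - 215.255.255.255) -> eth9
  213.128.0.0/11 (213.128.0.0 - 213.159.255.255) -> eth8
  213.140.0.0/14 (213.140.0.0 - 213.143.255.255) -> eth2
More-specific entries that do NOT match:
  213.142.238.76/30 (213.142.238.76 - 213.142.238.79) does not contain 213.142.238.75
  213.140.238.72/29 (213.140.238.72 - 213.140.238.79) does not contain 213.142.238.75
  213.142.200.0/21 (213.142.200.0 - 213.142.207.255) does not contain 213.142.238.75
  213.142.192.0/19 (213.142.192.0 - 213.142.223.255) does not contain 213.142.238.75
  213.142.64.0/18 (213.142.64.0 - 213.142.127.255) does not contain 213.142.238.75
  213.142.128.0/18 (213.142.128.0 - 213.142.191.255) does not contain 213.142.238.75
Longest matching prefix is /14 -> interface eth2.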